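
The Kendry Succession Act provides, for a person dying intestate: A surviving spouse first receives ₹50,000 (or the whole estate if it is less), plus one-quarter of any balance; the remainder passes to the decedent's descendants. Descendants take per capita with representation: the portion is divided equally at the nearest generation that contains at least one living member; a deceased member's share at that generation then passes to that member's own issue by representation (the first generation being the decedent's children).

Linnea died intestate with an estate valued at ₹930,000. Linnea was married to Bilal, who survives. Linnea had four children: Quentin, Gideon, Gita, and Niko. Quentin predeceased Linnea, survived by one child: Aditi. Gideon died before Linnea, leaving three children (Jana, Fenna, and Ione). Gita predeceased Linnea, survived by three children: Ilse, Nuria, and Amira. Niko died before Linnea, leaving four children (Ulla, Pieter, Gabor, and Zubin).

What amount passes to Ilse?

Bilal first takes ₹50,000, leaving a balance of ₹880,000. Bilal then takes one-quarter of the balance (₹220,000), for a total of ₹270,000. The remaining ₹660,000 passes to the descendants.
No child survives, so the initial division is made at the grandchildren's generation.
The descendants' portion (₹660,000) is divided into 11 shares of ₹60,000: Aditi, Jana, Fenna, Ione, Ilse, Nuria, Amira, Ulla, Pieter, Gabor, and Zubin each take ₹60,000.

Ilse receives ₹60,000.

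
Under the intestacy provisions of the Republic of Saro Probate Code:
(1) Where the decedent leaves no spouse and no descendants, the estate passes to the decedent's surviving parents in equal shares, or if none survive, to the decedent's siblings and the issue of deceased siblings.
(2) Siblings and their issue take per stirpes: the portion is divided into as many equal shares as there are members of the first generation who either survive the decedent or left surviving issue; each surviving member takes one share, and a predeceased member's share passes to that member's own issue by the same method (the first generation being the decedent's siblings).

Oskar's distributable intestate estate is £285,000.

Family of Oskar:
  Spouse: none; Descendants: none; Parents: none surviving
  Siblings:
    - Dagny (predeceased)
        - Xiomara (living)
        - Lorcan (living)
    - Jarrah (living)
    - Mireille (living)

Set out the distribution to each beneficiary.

Xiomara: £47,500; Lorcan: £47,500; Jarrah: £95,000; Mireille: £95,000

The entire £285,000 passes to the siblings and their issue.
That amount (£285,000) is divided into 3 shares of £95,000: Jarrah and Mireille each take £95,000; Dagny's £95,000 share passes to Dagny's issue.
Dagny's share (£95,000) is divided into 2 shares of £47,500: Xiomara and Lorcan each take £47,500.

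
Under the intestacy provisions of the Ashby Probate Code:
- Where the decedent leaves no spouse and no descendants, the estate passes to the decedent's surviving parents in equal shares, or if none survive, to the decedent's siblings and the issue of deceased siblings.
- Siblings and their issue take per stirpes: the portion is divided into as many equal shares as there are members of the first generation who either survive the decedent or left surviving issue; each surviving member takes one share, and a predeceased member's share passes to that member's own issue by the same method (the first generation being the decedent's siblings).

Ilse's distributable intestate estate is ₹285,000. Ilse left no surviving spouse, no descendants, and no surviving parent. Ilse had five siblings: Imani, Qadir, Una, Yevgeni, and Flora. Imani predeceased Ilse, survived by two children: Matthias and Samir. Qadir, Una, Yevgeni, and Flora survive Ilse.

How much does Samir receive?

The entire ₹285,000 passes to the siblings and their issue.
That amount (₹285,000) is divided into 5 shares of ₹57,000: Qadir, Una, Yevgeni, and Flora each take ₹57,000; Imani's ₹57,000 share passes to Imani's issue.
Imani's share (₹57,000) is divided into 2 shares of ₹28,500: Matthias and Samir each take ₹28,500.

Samir receives ₹28,500.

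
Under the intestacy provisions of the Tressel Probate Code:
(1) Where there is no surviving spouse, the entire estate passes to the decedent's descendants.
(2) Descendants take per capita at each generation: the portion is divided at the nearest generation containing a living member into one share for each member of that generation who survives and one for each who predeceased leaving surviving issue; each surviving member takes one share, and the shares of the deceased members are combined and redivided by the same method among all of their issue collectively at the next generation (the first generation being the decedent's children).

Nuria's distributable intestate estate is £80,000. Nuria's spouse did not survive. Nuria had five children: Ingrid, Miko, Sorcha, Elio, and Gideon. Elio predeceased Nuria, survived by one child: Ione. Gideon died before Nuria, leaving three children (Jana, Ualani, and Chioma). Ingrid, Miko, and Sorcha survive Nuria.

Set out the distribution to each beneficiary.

Ingrid: £16,000; Miko: £16,000; Sorcha: £16,000; Ione: £8,000; Jana: £8,000; Ualani: £8,000; Chioma: £8,000

The entire £80,000 passes to the descendants.
That amount (£80,000) is divided at the children's generation into 5 shares of £16,000. Ingrid, Miko, and Sorcha each take £16,000. The 2 shares of the deceased (Elio and Gideon) are combined into a pool of £32,000.
That pool (£32,000) is divided at the grandchildren's generation equally among Ione, Jana, Ualani, and Chioma: £8,000 each.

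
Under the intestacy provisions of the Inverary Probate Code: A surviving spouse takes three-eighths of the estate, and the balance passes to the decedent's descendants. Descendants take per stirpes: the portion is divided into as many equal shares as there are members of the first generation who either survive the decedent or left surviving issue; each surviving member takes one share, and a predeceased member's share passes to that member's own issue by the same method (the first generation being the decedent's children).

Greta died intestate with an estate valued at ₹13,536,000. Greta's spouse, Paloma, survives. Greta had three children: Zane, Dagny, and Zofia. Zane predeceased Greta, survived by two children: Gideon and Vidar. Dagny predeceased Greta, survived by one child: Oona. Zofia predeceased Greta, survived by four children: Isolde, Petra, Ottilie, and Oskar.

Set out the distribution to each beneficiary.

Paloma takes three-eighths of ₹13,536,000 = ₹5,076,000. The remaining ₹8,460,000 passes to the descendants.
The descendants' portion (₹8,460,000) is divided into 3 shares of ₹2,820,000: Zane's ₹2,820,000 share passes to Zane's issue; Dagny's ₹2,820,000 share passes to Dagny's issue; Zofia's ₹2,820,000 share passes to Zofia's issue.
Zane's share (₹2,820,000) is divided into 2 shares of ₹1,410,000: Gideon and Vidar each take ₹1,410,000.
Dagny's share (₹2,820,000) passes entirely to Oona.
Zofia's share (₹2,820,000) is divided into 4 shares of ₹705,000: Isolde, Petra, Ottilie, and Oskar each take ₹705,000.

Paloma: ₹5,076,000; Gideon: ₹1,410,000; Vidar: ₹1,410,000; Oona: ₹2,820,000; Isolde: ₹705,000; Petra: ₹705,000; Ottilie: ₹705,000; Oskar: ₹705,000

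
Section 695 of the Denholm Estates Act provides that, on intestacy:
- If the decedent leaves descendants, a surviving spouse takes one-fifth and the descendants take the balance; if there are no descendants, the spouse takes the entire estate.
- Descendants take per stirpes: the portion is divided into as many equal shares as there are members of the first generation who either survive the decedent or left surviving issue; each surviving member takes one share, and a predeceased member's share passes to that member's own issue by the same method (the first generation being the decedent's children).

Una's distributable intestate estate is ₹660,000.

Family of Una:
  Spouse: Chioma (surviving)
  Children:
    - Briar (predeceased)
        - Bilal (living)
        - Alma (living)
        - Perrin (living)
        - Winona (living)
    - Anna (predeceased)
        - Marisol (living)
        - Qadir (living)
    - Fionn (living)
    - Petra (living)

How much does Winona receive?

Winona receives ₹33,000.

Chioma takes one-fifth of ₹660,000 = ₹132,000. The remaining ₹528,000 passes to the descendants.
The descendants' portion (₹528,000) is divided into 4 shares of ₹132,000: Fionn and Petra each take ₹132,000; Briar's ₹132,000 share passes to Briar's issue; Anna's ₹132,000 share passes to Anna's issue.
Briar's share (₹132,000) is divided into 4 shares of ₹33,000: Bilal, Alma, Perrin, and Winona each take ₹33,000.
Anna's share (₹132,000) is divided into 2 shares of ₹66,000: Marisol and Qadir each take ₹66,000.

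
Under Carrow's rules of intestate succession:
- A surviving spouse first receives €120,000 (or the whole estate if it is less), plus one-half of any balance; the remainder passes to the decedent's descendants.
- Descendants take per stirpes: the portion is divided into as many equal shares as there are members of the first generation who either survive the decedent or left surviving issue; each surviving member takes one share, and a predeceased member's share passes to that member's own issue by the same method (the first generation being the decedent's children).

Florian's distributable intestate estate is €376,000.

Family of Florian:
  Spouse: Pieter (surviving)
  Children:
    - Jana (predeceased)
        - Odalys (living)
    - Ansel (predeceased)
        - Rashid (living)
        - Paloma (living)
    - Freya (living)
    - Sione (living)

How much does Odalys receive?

Pieter first takes €120,000, leaving a balance of €256,000. Pieter then takes one-half of the balance (€128,000), for a total of €248,000. The remaining €128,000 passes to the descendants.
The descendants' portion (€128,000) is divided into 4 shares of €32,000: Freya and Sione each take €32,000; Jana's €32,000 share passes to Jana's issue; Ansel's €32,000 share passes to Ansel's issue.
Jana's share (€32,000) passes entirely to Odalys.
Ansel's share (€32,000) is divided into 2 shares of €16,000: Rashid and Paloma each take €16,000.

Odalys receives €32,000.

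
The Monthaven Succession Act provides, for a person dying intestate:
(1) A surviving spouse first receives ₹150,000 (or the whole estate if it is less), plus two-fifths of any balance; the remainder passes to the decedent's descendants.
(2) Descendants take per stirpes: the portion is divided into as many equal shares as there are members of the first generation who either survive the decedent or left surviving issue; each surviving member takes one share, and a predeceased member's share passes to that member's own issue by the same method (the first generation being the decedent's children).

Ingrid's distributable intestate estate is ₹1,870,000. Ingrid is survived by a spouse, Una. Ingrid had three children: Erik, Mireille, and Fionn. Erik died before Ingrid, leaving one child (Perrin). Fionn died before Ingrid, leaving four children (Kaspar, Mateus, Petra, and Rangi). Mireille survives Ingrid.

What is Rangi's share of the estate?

Rangi receives ₹86,000.

Una first takes ₹150,000, leaving a balance of ₹1,720,000. Una then takes two-fifths of the balance (₹688,000), for a total of ₹838,000. The remaining ₹1,032,000 passes to the descendants.
The descendants' portion (₹1,032,000) is divided into 3 shares of ₹344,000: Mireille takes ₹344,000; Erik's ₹344,000 share passes to Erik's issue; Fionn's ₹344,000 share passes to Fionn's issue.
Erik's share (₹344,000) passes entirely to Perrin.
Fionn's share (₹344,000) is divided into 4 shares of ₹86,000: Kaspar, Mateus, Petra, and Rangi each take ₹86,000.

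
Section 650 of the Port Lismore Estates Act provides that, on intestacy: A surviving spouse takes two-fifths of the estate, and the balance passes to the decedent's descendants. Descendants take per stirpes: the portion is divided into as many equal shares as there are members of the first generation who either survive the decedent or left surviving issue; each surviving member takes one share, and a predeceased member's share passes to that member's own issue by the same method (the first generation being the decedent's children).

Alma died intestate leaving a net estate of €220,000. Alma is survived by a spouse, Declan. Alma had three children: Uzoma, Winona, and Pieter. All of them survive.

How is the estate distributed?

Declan takes two-fifths of €220,000 = €88,000. The remaining €132,000 passes to the descendants.
The descendants' portion (€132,000) is divided into 3 shares of €44,000: Uzoma, Winona, and Pieter each take €44,000.

Declan: €88,000; Uzoma: €44,000; Winona: €44,000; Pieter: €44,000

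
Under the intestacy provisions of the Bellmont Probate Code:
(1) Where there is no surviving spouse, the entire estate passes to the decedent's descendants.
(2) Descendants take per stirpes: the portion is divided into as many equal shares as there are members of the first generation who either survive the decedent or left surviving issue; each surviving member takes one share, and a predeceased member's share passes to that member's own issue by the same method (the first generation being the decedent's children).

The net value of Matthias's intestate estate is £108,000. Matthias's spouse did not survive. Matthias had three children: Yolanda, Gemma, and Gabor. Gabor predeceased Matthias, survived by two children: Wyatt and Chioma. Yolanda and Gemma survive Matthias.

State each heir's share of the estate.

The entire £108,000 passes to the descendants.
That amount (£108,000) is divided into 3 shares of £36,000: Yolanda and Gemma each take £36,000; Gabor's £36,000 share passes to Gabor's issue.
Gabor's share (£36,000) is divided into 2 shares of £18,000: Wyatt and Chioma each take £18,000.

Yolanda: £36,000; Gemma: £36,000; Wyatt: £18,000; Chioma: £18,000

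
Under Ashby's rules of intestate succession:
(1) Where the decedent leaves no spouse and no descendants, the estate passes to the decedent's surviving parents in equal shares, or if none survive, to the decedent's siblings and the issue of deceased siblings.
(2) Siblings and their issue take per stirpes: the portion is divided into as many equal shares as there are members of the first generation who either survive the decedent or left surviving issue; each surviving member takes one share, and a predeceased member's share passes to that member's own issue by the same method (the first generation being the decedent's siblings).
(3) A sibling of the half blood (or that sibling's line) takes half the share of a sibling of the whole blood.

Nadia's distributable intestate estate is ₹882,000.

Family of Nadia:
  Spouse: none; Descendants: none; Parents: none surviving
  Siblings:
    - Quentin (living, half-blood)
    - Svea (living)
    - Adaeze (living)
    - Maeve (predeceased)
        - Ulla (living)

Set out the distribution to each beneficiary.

The entire ₹882,000 passes to the siblings and their issue.
Counting each half-blood sibling's line as half a unit, there are 7/2 units in ₹882,000, so one unit is ₹252,000. Whole-blood lines (Svea, Adaeze, and Maeve) take ₹252,000 each; half-blood lines (Quentin) take ₹126,000 each.
Maeve's share (₹252,000) passes entirely to Ulla.

Quentin: ₹126,000; Svea: ₹252,000; Adaeze: ₹252,000; Ulla: ₹252,000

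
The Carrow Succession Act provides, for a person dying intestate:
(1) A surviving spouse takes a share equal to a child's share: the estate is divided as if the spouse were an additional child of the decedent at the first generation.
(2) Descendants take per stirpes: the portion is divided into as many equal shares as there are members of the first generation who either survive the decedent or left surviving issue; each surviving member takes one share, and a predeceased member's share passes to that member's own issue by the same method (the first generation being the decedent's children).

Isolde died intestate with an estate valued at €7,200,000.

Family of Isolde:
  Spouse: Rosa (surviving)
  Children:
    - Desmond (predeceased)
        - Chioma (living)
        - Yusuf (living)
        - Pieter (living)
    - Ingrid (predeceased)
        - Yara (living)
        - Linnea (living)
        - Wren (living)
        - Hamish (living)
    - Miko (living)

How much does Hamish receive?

Hamish receives €450,000.

The spouse counts as an additional share at the children's level, so there are 4 primary shares of €1,800,000. Rosa takes one such share (€1,800,000).
The children's combined portion (€5,400,000) is divided into 3 shares of €1,800,000: Miko takes €1,800,000; Desmond's €1,800,000 share passes to Desmond's issue; Ingrid's €1,800,000 share passes to Ingrid's issue.
Desmond's share (€1,800,000) is divided into 3 shares of €600,000: Chioma, Yusuf, and Pieter each take €600,000.
Ingrid's share (€1,800,000) is divided into 4 shares of €450,000: Yara, Linnea, Wren, and Hamish each take €450,000.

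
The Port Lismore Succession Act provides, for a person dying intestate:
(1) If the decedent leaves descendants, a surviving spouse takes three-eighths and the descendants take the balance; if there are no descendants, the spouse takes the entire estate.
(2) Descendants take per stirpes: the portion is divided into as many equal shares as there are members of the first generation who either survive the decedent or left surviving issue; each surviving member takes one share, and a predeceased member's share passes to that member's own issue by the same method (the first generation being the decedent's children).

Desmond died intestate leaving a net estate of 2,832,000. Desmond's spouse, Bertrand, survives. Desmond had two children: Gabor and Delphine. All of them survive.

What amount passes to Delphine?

Bertrand takes three-eighths of 2,832,000 = 1,062,000. The remaining 1,770,000 passes to the descendants.
The descendants' portion (1,770,000) is divided into 2 shares of 885,000: Gabor and Delphine each take 885,000.

Delphine receives 885,000.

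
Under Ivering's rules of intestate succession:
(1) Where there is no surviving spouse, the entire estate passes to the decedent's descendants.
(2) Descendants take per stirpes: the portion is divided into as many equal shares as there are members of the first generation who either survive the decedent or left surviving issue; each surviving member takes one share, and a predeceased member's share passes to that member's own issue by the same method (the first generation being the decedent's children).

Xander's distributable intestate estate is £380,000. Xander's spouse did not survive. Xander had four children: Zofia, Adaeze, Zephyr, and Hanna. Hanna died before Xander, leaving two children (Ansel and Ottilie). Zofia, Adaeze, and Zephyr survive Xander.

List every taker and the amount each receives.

Zofia: £95,000; Adaeze: £95,000; Zephyr: £95,000; Ansel: £47,500; Ottilie: £47,500

The entire £380,000 passes to the descendants.
That amount (£380,000) is divided into 4 shares of £95,000: Zofia, Adaeze, and Zephyr each take £95,000; Hanna's £95,000 share passes to Hanna's issue.
Hanna's share (£95,000) is divided into 2 shares of £47,500: Ansel and Ottilie each take £47,500.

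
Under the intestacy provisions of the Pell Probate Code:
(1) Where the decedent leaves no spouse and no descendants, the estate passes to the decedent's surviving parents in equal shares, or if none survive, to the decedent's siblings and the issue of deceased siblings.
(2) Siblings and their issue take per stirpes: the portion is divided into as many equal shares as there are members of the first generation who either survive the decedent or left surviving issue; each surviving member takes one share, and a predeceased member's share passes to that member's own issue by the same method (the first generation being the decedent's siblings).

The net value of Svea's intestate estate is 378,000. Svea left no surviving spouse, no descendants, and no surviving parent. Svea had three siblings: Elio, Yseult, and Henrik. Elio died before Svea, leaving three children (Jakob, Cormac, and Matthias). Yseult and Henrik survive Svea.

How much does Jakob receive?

Jakob receives 42,000.

The entire 378,000 passes to the siblings and their issue.
That amount (378,000) is divided into 3 shares of 126,000: Yseult and Henrik each take 126,000; Elio's 126,000 share passes to Elio's issue.
Elio's share (126,000) is divided into 3 shares of 42,000: Jakob, Cormac, and Matthias each take 42,000.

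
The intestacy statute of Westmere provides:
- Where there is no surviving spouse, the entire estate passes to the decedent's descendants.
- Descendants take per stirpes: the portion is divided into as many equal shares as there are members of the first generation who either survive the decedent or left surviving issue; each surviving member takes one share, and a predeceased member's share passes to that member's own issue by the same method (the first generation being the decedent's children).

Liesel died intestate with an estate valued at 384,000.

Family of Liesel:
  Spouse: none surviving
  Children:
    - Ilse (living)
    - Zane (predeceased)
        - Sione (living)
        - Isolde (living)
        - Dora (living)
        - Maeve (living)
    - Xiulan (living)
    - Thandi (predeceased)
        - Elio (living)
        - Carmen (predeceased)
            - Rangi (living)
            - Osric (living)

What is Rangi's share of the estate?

The entire 384,000 passes to the descendants.
That amount (384,000) is divided into 4 shares of 96,000: Ilse and Xiulan each take 96,000; Zane's 96,000 share passes to Zane's issue; Thandi's 96,000 share passes to Thandi's issue.
Zane's share (96,000) is divided into 4 shares of 24,000: Sione, Isolde, Dora, and Maeve each take 24,000.
Thandi's share (96,000) is divided into 2 shares of 48,000: Elio takes 48,000; Carmen's 48,000 share passes to Carmen's issue.
Carmen's share (48,000) is divided into 2 shares of 24,000: Rangi and Osric each take 24,000.

Rangi receives 24,000.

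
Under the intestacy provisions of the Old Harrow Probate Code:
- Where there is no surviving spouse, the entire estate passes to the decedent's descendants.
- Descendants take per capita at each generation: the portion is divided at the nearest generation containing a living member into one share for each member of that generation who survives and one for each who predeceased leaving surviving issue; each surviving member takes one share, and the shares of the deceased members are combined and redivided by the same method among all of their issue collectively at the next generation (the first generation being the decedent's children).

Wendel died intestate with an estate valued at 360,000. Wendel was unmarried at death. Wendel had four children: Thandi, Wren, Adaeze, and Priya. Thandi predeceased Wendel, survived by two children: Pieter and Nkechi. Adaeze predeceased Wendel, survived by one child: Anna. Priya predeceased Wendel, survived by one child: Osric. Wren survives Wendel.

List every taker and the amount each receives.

The entire 360,000 passes to the descendants.
That amount (360,000) is divided at the children's generation into 4 shares of 90,000. Wren takes 90,000. The 3 shares of the deceased (Thandi, Adaeze, and Priya) are combined into a pool of 270,000.
That pool (270,000) is divided at the grandchildren's generation equally among Pieter, Nkechi, Anna, and Osric: 67,500 each.

Pieter: 67,500; Nkechi: 67,500; Wren: 90,000; Anna: 67,500; Osric: 67,500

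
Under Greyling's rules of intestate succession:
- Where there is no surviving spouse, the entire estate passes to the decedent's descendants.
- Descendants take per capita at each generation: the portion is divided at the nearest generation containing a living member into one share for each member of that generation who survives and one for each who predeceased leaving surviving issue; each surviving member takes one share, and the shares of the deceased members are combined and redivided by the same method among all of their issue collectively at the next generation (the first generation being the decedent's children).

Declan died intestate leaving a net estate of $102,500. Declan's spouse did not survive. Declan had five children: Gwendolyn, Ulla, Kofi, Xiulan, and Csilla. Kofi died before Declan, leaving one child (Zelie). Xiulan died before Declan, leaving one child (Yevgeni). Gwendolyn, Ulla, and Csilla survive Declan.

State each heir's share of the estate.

The entire $102,500 passes to the descendants.
That amount ($102,500) is divided at the children's generation into 5 shares of $20,500. Gwendolyn, Ulla, and Csilla each take $20,500. The 2 shares of the deceased (Kofi and Xiulan) are combined into a pool of $41,000.
That pool ($41,000) is divided at the grandchildren's generation equally among Zelie and Yevgeni: $20,500 each.

Gwendolyn: $20,500; Ulla: $20,500; Zelie: $20,500; Yevgeni: $20,500; Csilla: $20,500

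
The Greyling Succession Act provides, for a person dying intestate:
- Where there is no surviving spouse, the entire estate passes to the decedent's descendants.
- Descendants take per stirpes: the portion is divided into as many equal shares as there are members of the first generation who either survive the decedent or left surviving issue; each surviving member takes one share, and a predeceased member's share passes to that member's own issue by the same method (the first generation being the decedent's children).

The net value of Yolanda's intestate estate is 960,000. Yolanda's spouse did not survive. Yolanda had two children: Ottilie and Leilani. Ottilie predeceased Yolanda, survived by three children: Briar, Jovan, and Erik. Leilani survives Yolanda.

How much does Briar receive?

The entire 960,000 passes to the descendants.
That amount (960,000) is divided into 2 shares of 480,000: Leilani takes 480,000; Ottilie's 480,000 share passes to Ottilie's issue.
Ottilie's share (480,000) is divided into 3 shares of 160,000: Briar, Jovan, and Erik each take 160,000.

Briar receives 160,000.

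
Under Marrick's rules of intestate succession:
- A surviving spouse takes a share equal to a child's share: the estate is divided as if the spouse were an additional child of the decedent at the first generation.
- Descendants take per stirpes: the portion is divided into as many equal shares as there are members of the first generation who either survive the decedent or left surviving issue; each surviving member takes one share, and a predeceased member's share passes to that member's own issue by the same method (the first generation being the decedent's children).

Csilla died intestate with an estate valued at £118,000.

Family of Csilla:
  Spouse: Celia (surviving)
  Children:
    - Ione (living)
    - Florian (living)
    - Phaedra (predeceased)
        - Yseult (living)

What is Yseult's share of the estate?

Yseult receives £29,500.

The spouse counts as an additional share at the children's level, so there are 4 primary shares of £29,500. Celia takes one such share (£29,500).
The children's combined portion (£88,500) is divided into 3 shares of £29,500: Ione and Florian each take £29,500; Phaedra's £29,500 share passes to Phaedra's issue.
Phaedra's share (£29,500) passes entirely to Yseult.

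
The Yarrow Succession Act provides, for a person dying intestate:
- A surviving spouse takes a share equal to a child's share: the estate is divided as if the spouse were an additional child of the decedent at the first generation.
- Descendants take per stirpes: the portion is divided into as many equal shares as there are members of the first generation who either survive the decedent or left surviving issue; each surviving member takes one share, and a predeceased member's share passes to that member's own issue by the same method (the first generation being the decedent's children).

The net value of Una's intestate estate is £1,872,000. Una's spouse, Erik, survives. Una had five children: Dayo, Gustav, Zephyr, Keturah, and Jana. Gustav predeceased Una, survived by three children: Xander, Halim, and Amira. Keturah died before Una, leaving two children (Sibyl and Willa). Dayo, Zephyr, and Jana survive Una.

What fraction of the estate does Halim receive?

The spouse counts as an additional share at the children's level, so there are 6 primary shares of £312,000. Erik takes one such share (£312,000).
The children's combined portion (£1,560,000) is divided into 5 shares of £312,000: Dayo, Zephyr, and Jana each take £312,000; Gustav's £312,000 share passes to Gustav's issue; Keturah's £312,000 share passes to Keturah's issue.
Gustav's share (£312,000) is divided into 3 shares of £104,000: Xander, Halim, and Amira each take £104,000.
Keturah's share (£312,000) is divided into 2 shares of £156,000: Sibyl and Willa each take £156,000.

Halim receives 1/18 of the estate.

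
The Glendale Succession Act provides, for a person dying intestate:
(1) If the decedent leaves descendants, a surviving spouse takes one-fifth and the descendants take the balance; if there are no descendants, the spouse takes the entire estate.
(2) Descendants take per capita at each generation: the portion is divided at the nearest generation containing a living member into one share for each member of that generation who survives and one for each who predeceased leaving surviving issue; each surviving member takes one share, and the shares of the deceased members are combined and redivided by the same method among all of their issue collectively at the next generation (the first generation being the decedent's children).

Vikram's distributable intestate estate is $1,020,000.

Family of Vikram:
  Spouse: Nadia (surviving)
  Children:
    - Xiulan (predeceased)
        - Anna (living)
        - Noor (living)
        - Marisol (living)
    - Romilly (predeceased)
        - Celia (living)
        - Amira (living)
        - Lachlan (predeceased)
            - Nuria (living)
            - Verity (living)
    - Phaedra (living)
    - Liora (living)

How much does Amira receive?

Nadia takes one-fifth of $1,020,000 = $204,000. The remaining $816,000 passes to the descendants.
The descendants' portion ($816,000) is divided at the children's generation into 4 shares of $204,000. Phaedra and Liora each take $204,000. The 2 shares of the deceased (Xiulan and Romilly) are combined into a pool of $408,000.
That pool ($408,000) is divided at the grandchildren's generation into 6 shares of $68,000. Anna, Noor, Marisol, Celia, and Amira each take $68,000. The remaining share for the deceased Lachlan ($68,000) is carried to the next generation.
That pool ($68,000) is divided at the great-grandchildren's generation equally among Nuria and Verity: $34,000 each.

Amira receives $68,000.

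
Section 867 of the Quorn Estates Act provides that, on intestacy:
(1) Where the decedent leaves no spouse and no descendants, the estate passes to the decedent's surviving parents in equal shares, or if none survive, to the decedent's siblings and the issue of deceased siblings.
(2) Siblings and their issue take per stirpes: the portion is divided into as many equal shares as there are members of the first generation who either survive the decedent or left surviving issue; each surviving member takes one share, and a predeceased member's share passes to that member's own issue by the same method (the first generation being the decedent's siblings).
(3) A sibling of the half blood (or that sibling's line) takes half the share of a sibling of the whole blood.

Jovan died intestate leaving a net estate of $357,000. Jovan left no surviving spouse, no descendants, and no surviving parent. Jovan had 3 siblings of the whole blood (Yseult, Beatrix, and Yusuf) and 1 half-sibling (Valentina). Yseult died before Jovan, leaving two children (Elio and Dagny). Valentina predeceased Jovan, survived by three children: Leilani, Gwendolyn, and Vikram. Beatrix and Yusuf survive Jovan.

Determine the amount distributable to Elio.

The entire $357,000 passes to the siblings and their issue.
Counting each half-blood sibling's line as half a unit, there are 7/2 units in $357,000, so one unit is $102,000. Whole-blood lines (Yseult, Beatrix, and Yusuf) take $102,000 each; half-blood lines (Valentina) take $51,000 each.
Yseult's share ($102,000) is divided into 2 shares of $51,000: Elio and Dagny each take $51,000.
Valentina's share ($51,000) is divided into 3 shares of $17,000: Leilani, Gwendolyn, and Vikram each take $17,000.

Elio receives $51,000.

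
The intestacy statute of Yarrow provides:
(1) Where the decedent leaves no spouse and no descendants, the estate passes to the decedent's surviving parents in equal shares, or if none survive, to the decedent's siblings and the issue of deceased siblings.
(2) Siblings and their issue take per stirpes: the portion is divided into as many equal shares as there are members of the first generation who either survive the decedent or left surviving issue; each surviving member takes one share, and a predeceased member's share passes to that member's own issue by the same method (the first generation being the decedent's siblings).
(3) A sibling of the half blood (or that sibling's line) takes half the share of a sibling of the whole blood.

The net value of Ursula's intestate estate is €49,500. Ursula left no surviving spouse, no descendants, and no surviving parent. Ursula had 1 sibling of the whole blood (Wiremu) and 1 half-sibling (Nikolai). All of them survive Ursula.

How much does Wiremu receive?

The entire €49,500 passes to the siblings and their issue.
Counting each half-blood sibling's line as half a unit, there are 3/2 units in €49,500, so one unit is €33,000. Whole-blood lines (Wiremu) take €33,000 each; half-blood lines (Nikolai) take €16,500 each.

Wiremu receives €33,000.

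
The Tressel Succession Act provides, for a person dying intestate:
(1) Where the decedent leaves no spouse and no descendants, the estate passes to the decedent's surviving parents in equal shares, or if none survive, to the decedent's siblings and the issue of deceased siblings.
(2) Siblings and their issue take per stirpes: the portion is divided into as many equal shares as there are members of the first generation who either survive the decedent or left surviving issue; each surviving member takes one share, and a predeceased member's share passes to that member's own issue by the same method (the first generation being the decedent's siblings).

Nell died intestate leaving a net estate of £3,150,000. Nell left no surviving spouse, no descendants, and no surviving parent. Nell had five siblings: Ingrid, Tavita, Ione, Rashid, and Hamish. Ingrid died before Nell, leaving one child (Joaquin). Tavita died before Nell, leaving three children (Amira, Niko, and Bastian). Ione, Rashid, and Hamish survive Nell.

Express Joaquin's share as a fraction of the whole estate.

Joaquin receives 1/5 of the estate.

The entire £3,150,000 passes to the siblings and their issue.
That amount (£3,150,000) is divided into 5 shares of £630,000: Ione, Rashid, and Hamish each take £630,000; Ingrid's £630,000 share passes to Ingrid's issue; Tavita's £630,000 share passes to Tavita's issue.
Ingrid's share (£630,000) passes entirely to Joaquin.
Tavita's share (£630,000) is divided into 3 shares of £210,000: Amira, Niko, and Bastian each take £210,000.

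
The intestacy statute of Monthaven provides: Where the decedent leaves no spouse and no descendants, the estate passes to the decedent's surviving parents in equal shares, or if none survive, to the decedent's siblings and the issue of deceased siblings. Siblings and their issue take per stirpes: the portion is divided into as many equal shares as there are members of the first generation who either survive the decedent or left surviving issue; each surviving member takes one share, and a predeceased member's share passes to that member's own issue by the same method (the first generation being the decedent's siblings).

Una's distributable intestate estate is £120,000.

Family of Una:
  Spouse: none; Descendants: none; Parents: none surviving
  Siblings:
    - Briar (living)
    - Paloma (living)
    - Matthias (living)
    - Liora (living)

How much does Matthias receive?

The entire £120,000 passes to the siblings and their issue.
That amount (£120,000) is divided into 4 shares of £30,000: Briar, Paloma, Matthias, and Liora each take £30,000.

Matthias receives £30,000.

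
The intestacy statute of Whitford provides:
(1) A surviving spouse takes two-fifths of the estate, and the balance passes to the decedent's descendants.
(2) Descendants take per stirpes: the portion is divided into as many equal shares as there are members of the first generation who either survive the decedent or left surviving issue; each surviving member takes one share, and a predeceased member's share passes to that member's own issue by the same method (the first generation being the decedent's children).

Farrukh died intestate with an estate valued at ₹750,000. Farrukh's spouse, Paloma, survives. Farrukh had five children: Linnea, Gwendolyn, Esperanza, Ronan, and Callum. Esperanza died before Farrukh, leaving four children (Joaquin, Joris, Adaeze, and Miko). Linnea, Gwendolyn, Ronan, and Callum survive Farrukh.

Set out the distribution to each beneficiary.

Paloma: ₹300,000; Linnea: ₹90,000; Gwendolyn: ₹90,000; Joaquin: ₹22,500; Joris: ₹22,500; Adaeze: ₹22,500; Miko: ₹22,500; Ronan: ₹90,000; Callum: ₹90,000

Paloma takes two-fifths of ₹750,000 = ₹300,000. The remaining ₹450,000 passes to the descendants.
The descendants' portion (₹450,000) is divided into 5 shares of ₹90,000: Linnea, Gwendolyn, Ronan, and Callum each take ₹90,000; Esperanza's ₹90,000 share passes to Esperanza's issue.
Esperanza's share (₹90,000) is divided into 4 shares of ₹22,500: Joaquin, Joris, Adaeze, and Miko each take ₹22,500.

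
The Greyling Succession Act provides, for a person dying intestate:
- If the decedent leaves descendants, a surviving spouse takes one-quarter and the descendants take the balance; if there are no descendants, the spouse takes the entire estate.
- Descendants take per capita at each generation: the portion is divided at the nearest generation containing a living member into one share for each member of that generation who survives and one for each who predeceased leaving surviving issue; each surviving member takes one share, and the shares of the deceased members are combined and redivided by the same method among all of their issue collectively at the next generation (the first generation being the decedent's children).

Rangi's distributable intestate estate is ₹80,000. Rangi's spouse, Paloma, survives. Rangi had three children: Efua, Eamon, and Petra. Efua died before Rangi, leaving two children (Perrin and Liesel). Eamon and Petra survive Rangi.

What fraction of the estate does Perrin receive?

Paloma takes one-quarter of ₹80,000 = ₹20,000. The remaining ₹60,000 passes to the descendants.
The descendants' portion (₹60,000) is divided at the children's generation into 3 shares of ₹20,000. Eamon and Petra each take ₹20,000. The remaining share for the deceased Efua (₹20,000) is carried to the next generation.
That pool (₹20,000) is divided at the grandchildren's generation equally among Perrin and Liesel: ₹10,000 each.

Perrin receives 1/8 of the estate.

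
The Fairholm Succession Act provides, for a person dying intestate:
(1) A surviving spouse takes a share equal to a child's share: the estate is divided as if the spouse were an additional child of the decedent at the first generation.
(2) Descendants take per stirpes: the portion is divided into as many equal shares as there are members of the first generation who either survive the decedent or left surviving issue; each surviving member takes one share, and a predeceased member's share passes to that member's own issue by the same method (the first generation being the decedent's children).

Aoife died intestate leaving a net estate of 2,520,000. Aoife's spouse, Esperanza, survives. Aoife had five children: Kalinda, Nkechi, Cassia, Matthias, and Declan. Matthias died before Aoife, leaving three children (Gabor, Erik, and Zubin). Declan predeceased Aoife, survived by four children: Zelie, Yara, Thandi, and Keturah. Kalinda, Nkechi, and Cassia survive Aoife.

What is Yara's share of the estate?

The spouse counts as an additional share at the children's level, so there are 6 primary shares of 420,000. Esperanza takes one such share (420,000).
The children's combined portion (2,100,000) is divided into 5 shares of 420,000: Kalinda, Nkechi, and Cassia each take 420,000; Matthias's 420,000 share passes to Matthias's issue; Declan's 420,000 share passes to Declan's issue.
Matthias's share (420,000) is divided into 3 shares of 140,000: Gabor, Erik, and Zubin each take 140,000.
Declan's share (420,000) is divided into 4 shares of 105,000: Zelie, Yara, Thandi, and Keturah each take 105,000.

Yara receives 105,000.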